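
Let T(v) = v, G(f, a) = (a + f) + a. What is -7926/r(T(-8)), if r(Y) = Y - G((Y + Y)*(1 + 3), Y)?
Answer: -1321/12 ≈ -110.08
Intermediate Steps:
G(f, a) = f + 2*a
r(Y) = -9*Y (r(Y) = Y - ((Y + Y)*(1 + 3) + 2*Y) = Y - ((2*Y)*4 + 2*Y) = Y - (8*Y + 2*Y) = Y - 10*Y = -9*Y)
-7926/r(T(-8)) = -7926/((-9*(-8))) = -7926/72 = -7926*1/72 = -1321/12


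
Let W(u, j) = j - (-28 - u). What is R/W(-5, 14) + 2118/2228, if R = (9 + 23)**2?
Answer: 1179919/41218 ≈ 28.626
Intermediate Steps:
R = 1024 (R = 32**2 = 1024)
W(u, j) = 28 + j + u (W(u, j) = j + (28 + u) = 28 + j + u)
R/W(-5, 14) + 2118/2228 = 1024/(28 + 14 - 5) + 2118/2228 = 1024/37 + 2118*(1/2228) = 1024*(1/37) + 1059/1114 = 1024/37 + 1059/1114 = 1179919/41218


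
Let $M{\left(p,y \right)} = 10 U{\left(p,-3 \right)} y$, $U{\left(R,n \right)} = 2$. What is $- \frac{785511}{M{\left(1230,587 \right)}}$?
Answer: $- \frac{785511}{11740} \approx -66.909$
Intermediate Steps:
$M{\left(p,y \right)} = 20 y$ ($M{\left(p,y \right)} = 10 \cdot 2 y = 20 y$)
$- \frac{785511}{M{\left(1230,587 \right)}} = - \frac{785511}{20 \cdot 587} = - \frac{785511}{11740}$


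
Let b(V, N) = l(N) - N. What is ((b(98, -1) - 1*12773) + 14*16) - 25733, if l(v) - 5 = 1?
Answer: -38275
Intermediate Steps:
l(v) = 6 (l(v) = 5 + 1 = 6)
b(V, N) = 6 - N
((b(98, -1) - 1*12773) + 14*16) - 25733 = (((6 - 1*(-1)) - 1*12773) + 14*16) - 25733 = (((6 + 1) - 12773) + 224) - 25733 = ((7 - 12773) + 224) - 25733 = (-12766 + 224) - 25733 = -12542 - 25733 = -38275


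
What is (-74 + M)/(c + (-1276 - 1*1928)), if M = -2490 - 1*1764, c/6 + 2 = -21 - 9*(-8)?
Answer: 2164/1455 ≈ 1.4873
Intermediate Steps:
c = 294 (c = -12 + 6*(-21 - 9*(-8)) = -12 + 6*(-21 + 72) = -12 + 6*51 = -12 + 306 = 294)
M = -4254 (M = -2490 - 1764 = -4254)
(-74 + M)/(c + (-1276 - 1*1928)) = (-74 - 4254)/(294 + (-1276 - 1*1928)) = -4328/(294 + (-1276 - 1928)) = -4328/(294 - 3204) = -4328/(-2910) = -4328*(-1/2910) = 2164/1455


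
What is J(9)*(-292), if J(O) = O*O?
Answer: -23652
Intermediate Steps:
J(O) = O**2
J(9)*(-292) = 9**2*(-292) = 81*(-292) = -23652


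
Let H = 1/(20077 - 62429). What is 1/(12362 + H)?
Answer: 42352/523555423 ≈ 8.0893e-5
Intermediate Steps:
H = -1/42352 (H = 1/(-42352) = -1/42352 ≈ -2.3612e-5)
1/(12362 + H) = 1/(12362 - 1/42352) = 1/(523555423/42352) = 42352/523555423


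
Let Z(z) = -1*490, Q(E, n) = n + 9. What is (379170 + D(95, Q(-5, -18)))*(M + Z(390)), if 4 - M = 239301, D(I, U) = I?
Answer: -90942816555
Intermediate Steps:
Q(E, n) = 9 + n
M = -239297 (M = 4 - 1*239301 = 4 - 239301 = -239297)
Z(z) = -490
(379170 + D(95, Q(-5, -18)))*(M + Z(390)) = (379170 + 95)*(-239297 - 490) = 379265*(-239787) = -90942816555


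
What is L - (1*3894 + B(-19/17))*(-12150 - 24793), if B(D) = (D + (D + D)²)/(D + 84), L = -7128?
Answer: 3445654450145/23953 ≈ 1.4385e+8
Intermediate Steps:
B(D) = (D + 4*D²)/(84 + D) (B(D) = (D + (2*D)²)/(84 + D) = (D + 4*D²)/(84 + D))
L - (1*3894 + B(-19/17))*(-12150 - 24793) = -7128 - (1*3894 + (-19/17)*(1 + 4*(-19/17))/(84 - 19/17))*(-12150 - 24793) = -7128 - (3894 + (-19*1/17)*(1 + 4*(-19*1/17))/(84 - 19*1/17))*(-36943) = -7128 - (3894 - 19*(1 + 4*(-19/17))/(17*(84 - 19/17)))*(-36943) = -7128 - (3894 - 19*(1 - 76/17)/(17*1409/17))*(-36943) = -7128 - (3894 - 19/17*17/1409*(-59/17))*(-36943) = -7128 - (3894 + 1121/23953)*(-36943) = -7128 - 93274103*(-36943)/23953 = -7128 - 1*(-3445825187129/23953) = -7128 + 3445825187129/23953 = 3445654450145/23953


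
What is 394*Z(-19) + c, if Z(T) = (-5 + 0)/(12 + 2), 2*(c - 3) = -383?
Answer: -4609/14 ≈ -329.21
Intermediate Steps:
c = -377/2 (c = 3 + (1/2)*(-383) = 3 - 383/2 = -377/2 ≈ -188.50)
Z(T) = -5/14
394*Z(-19) + c = 394*(-5/14) - 377/2 = -985/7 - 377/2 = -4609/14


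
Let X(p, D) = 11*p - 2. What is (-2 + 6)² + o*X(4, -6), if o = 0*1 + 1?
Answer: 58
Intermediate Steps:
o = 1 (o = 0 + 1 = 1)
X(p, D) = -2 + 11*p
(-2 + 6)² + o*X(4, -6) = (-2 + 6)² + 1*(-2 + 11*4) = 4² + 1*(-2 + 44) = 16 + 1*42 = 16 + 42 = 58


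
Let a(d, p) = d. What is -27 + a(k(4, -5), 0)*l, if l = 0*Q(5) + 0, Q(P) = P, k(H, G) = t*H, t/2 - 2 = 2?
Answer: -27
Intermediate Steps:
t = 8 (t = 4 + 2*2 = 4 + 4 = 8)
k(H, G) = 8*H
l = 0 (l = 0*5 + 0 = 0 + 0 = 0)
-27 + a(k(4, -5), 0)*l = -27 + (8*4)*0 = -27 + 32*0 = -27 + 0 = -27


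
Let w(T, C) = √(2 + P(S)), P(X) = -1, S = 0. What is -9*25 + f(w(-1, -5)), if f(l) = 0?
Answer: -225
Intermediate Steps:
w(T, C) = 1 (w(T, C) = √(2 - 1) = √1 = 1)
-9*25 + f(w(-1, -5)) = -9*25 + 0 = -225 + 0 = -225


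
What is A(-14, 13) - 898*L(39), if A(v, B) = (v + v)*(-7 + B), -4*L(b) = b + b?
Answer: 17343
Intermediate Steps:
L(b) = -b/2 (L(b) = -(b + b)/4 = -b/2)
A(v, B) = 2*v*(-7 + B) (A(v, B) = (2*v)*(-7 + B) = 2*v*(-7 + B))
A(-14, 13) - 898*L(39) = 2*(-14)*(-7 + 13) - (-449)*39 = 2*(-14)*6 - 898*(-39/2) = -168 + 17511 = 17343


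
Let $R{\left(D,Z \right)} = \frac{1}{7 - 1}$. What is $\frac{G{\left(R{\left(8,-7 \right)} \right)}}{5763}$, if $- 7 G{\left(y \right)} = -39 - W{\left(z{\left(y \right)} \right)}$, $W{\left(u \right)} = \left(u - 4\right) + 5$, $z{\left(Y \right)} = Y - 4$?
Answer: $\frac{31}{34578} \approx 0.00089652$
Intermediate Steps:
$z{\left(Y \right)} = -4 + Y$
$W{\left(u \right)} = 1 + u$ ($W{\left(u \right)} = \left(-4 + u\right) + 5 = 1 + u$)
$R{\left(D,Z \right)} = \frac{1}{6}$
$G{\left(y \right)} = \frac{36}{7} + \frac{y}{7}$ ($G{\left(y \right)} = - \frac{-39 - \left(1 + \left(-4 + y\right)\right)}{7} = - \frac{-39 - \left(-3 + y\right)}{7} = - \frac{-36 - y}{7} = \frac{36}{7} + \frac{y}{7}$)
$\frac{G{\left(R{\left(8,-7 \right)} \right)}}{5763} = \frac{\frac{36}{7} + \frac{1}{7} \cdot \frac{1}{6}}{5763} = \left(\frac{36}{7} + \frac{1}{42}\right) \frac{1}{5763} = \frac{31}{6} \cdot \frac{1}{5763} = \frac{31}{34578}$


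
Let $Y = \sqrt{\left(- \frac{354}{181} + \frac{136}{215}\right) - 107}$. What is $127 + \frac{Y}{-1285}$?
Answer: $127 - \frac{i \sqrt{164042252085}}{50005775} \approx 127.0 - 0.0080995 i$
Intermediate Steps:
$Y = \frac{i \sqrt{164042252085}}{38915}$ ($Y = \sqrt{\left(\left(-354\right) \frac{1}{181} + 136 \cdot \frac{1}{215}\right) - 107} = \sqrt{\left(- \frac{354}{181} + \frac{136}{215}\right) - 107} = \sqrt{- \frac{51494}{38915} - 107} = \sqrt{- \frac{4215399}{38915}} = \frac{i \sqrt{164042252085}}{38915} \approx 10.408 i$)
$127 + \frac{Y}{-1285} = 127 + \frac{\frac{1}{38915} i \sqrt{164042252085}}{-1285} = 127 - \frac{\frac{1}{38915} i \sqrt{164042252085}}{1285} = 127 - \frac{i \sqrt{164042252085}}{50005775}$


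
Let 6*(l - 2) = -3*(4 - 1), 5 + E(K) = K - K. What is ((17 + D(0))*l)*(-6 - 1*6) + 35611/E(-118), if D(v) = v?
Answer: -36121/5 ≈ -7224.2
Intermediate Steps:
E(K) = -5 (E(K) = -5 + (K - K) = -5 + 0 = -5)
l = ½ (l = 2 + (-3*(4 - 1))/6 = 2 + (-3*3)/6 = 2 + (⅙)*(-9) = 2 - 3/2 = ½ ≈ 0.50000)
((17 + D(0))*l)*(-6 - 1*6) + 35611/E(-118) = ((17 + 0)*(½))*(-6 - 1*6) + 35611/(-5) = (17*(½))*(-6 - 6) + 35611*(-⅕) = (17/2)*(-12) - 35611/5 = -102 - 35611/5 = -36121/5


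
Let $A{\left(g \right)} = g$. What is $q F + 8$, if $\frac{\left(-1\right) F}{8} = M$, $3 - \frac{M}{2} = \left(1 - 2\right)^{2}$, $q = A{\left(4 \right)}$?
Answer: $-120$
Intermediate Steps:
$q = 4$
$M = 4$ ($M = 6 - 2 \left(1 - 2\right)^{2} = 6 - 2 \left(-1\right)^{2} = 6 - 2 = 4$)
$F = -32$ ($F = \left(-8\right) 4 = -32$)
$q F + 8 = 4 \left(-32\right) + 8 = -128 + 8 = -120$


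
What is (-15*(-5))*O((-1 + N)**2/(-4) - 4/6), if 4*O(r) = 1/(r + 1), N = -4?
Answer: -225/71 ≈ -3.1690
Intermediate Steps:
O(r) = 1/(4*(1 + r)) (O(r) = 1/(4*(r + 1)) = 1/(4*(1 + r)))
(-15*(-5))*O((-1 + N)**2/(-4) - 4/6) = (-15*(-5))*(1/(4*(1 + ((-1 - 4)**2/(-4) - 4/6)))) = 75*(1/(4*(1 + ((-5)**2*(-1/4) - 4*1/6)))) = 75*(1/(4*(1 + (25*(-1/4) - 2/3)))) = 75*(1/(4*(1 + (-25/4 - 2/3)))) = 75*(1/(4*(1 - 83/12))) = 75*(1/(4*(-71/12))) = 75*((1/4)*(-12/71)) = 75*(-3/71) = -225/71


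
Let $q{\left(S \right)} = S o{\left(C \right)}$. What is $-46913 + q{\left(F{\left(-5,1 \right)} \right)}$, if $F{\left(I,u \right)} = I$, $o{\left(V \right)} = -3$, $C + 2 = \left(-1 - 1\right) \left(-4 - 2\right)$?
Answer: $-46898$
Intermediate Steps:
$C = 10$ ($C = -2 + \left(-1 - 1\right) \left(-4 - 2\right) = -2 - -12 = -2 + 12 = 10$)
$q{\left(S \right)} = - 3 S$ ($q{\left(S \right)} = S \left(-3\right) = - 3 S$)
$-46913 + q{\left(F{\left(-5,1 \right)} \right)} = -46913 - -15 = -46913 + 15 = -46898$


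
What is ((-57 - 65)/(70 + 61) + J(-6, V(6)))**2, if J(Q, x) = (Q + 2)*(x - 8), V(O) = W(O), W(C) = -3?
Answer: 31832164/17161 ≈ 1854.9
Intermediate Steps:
V(O) = -3
J(Q, x) = (-8 + x)*(2 + Q) (J(Q, x) = (2 + Q)*(-8 + x) = (-8 + x)*(2 + Q))
((-57 - 65)/(70 + 61) + J(-6, V(6)))**2 = ((-57 - 65)/(70 + 61) + (-16 - 8*(-6) + 2*(-3) - 6*(-3)))**2 = (-122/131 + (-16 + 48 - 6 + 18))**2 = (-122*1/131 + 44)**2 = (-122/131 + 44)**2 = (5642/131)**2 = 31832164/17161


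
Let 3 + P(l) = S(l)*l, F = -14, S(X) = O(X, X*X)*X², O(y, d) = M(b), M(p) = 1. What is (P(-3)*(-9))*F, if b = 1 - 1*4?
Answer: -3780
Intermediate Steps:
b = -3 (b = 1 - 4 = -3)
O(y, d) = 1
S(X) = X² (S(X) = 1*X² = X²)
P(l) = -3 + l³ (P(l) = -3 + l²*l = -3 + l³)
(P(-3)*(-9))*F = ((-3 + (-3)³)*(-9))*(-14) = ((-3 - 27)*(-9))*(-14) = -30*(-9)*(-14) = 270*(-14) = -3780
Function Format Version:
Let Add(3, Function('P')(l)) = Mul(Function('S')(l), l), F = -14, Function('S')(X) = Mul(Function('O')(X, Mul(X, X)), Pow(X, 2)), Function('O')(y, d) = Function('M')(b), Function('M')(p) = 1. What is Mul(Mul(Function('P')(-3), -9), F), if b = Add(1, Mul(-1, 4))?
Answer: -3780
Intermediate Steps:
b = -3 (b = Add(1, -4) = -3)
Function('O')(y, d) = 1
Function('S')(X) = Pow(X, 2) (Function('S')(X) = Mul(1, Pow(X, 2)) = Pow(X, 2))
Function('P')(l) = Add(-3, Pow(l, 3)) (Function('P')(l) = Add(-3, Mul(Pow(l, 2), l)) = Add(-3, Pow(l, 3)))
Mul(Mul(Function('P')(-3), -9), F) = Mul(Mul(Add(-3, Pow(-3, 3)), -9), -14) = Mul(Mul(Add(-3, -27), -9), -14) = Mul(Mul(-30, -9), -14) = Mul(270, -14) = -3780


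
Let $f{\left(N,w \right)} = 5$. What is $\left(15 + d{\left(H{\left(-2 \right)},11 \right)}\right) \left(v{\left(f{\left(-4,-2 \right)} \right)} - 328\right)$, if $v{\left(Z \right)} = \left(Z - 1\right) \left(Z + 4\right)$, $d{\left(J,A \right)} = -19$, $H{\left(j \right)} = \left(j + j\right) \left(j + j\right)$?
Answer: $1168$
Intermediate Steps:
$H{\left(j \right)} = 4 j^{2}$ ($H{\left(j \right)} = 2 j 2 j = 4 j^{2}$)
$v{\left(Z \right)} = \left(-1 + Z\right) \left(4 + Z\right)$
$\left(15 + d{\left(H{\left(-2 \right)},11 \right)}\right) \left(v{\left(f{\left(-4,-2 \right)} \right)} - 328\right) = \left(15 - 19\right) \left(\left(-4 + 5^{2} + 3 \cdot 5\right) - 328\right) = - 4 \left(\left(-4 + 25 + 15\right) - 328\right) = - 4 \left(36 - 328\right) = \left(-4\right) \left(-292\right) = 1168$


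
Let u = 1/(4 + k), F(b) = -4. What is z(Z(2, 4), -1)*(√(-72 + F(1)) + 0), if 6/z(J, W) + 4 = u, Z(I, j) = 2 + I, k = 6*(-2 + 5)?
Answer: -88*I*√19/29 ≈ -13.227*I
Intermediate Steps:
k = 18 (k = 6*3 = 18)
u = 1/22 (u = 1/(4 + 18) = 1/22 ≈ 0.045455)
z(J, W) = -44/29 (z(J, W) = 6/(-4 + 1/22) = 6/(-87/22) = 6*(-22/87) = -44/29)
z(Z(2, 4), -1)*(√(-72 + F(1)) + 0) = -44*(√(-72 - 4) + 0)/29 = -44*(√(-76) + 0)/29 = -44*(2*I*√19 + 0)/29 = -88*I*√19/29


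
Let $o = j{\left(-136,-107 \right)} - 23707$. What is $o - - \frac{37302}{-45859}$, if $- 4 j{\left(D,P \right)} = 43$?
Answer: $- \frac{4350838397}{183436} \approx -23719.0$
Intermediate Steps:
$j{\left(D,P \right)} = - \frac{43}{4}$ ($j{\left(D,P \right)} = \left(- \frac{1}{4}\right) 43 = - \frac{43}{4}$)
$o = - \frac{94871}{4}$ ($o = - \frac{43}{4} - 23707 = - \frac{94871}{4} \approx -23718.0$)
$o - - \frac{37302}{-45859} = - \frac{94871}{4} - - \frac{37302}{-45859} = - \frac{94871}{4} - \left(-37302\right) \left(- \frac{1}{45859}\right) = - \frac{94871}{4} - \frac{37302}{45859} = - \frac{4350838397}{183436}$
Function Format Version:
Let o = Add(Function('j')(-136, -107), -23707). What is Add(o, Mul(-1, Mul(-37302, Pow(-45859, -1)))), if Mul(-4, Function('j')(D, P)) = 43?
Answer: Rational(-4350838397, 183436) ≈ -23719.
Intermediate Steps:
Function('j')(D, P) = Rational(-43, 4) (Function('j')(D, P) = Mul(Rational(-1, 4), 43) = Rational(-43, 4))
o = Rational(-94871, 4) (o = Add(Rational(-43, 4), -23707) = Rational(-94871, 4) ≈ -23718.)
Add(o, Mul(-1, Mul(-37302, Pow(-45859, -1)))) = Add(Rational(-94871, 4), Mul(-1, Mul(-37302, Pow(-45859, -1)))) = Add(Rational(-94871, 4), Mul(-1, Mul(-37302, Rational(-1, 45859)))) = Add(Rational(-94871, 4), Mul(-1, Rational(37302, 45859))) = Add(Rational(-94871, 4), Rational(-37302, 45859)) = Rational(-4350838397, 183436)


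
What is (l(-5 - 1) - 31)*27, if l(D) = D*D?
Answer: 135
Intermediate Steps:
l(D) = D**2
(l(-5 - 1) - 31)*27 = ((-5 - 1)**2 - 31)*27 = ((-6)**2 - 31)*27 = (36 - 31)*27 = 5*27 = 135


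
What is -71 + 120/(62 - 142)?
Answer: -145/2 ≈ -72.500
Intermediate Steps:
-71 + 120/(62 - 142) = -71 + 120/(-80) = -71 + 120*(-1/80) = -71 - 3/2 = -145/2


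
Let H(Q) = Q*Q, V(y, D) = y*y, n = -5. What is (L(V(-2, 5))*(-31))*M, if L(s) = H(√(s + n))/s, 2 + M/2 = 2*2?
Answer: 31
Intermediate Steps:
V(y, D) = y²
H(Q) = Q²
M = 4 (M = -4 + 2*(2*2) = -4 + 2*4 = -4 + 8 = 4)
L(s) = (-5 + s)/s (L(s) = (√(s - 5))²/s = (√(-5 + s))²/s = (-5 + s)/s)
(L(V(-2, 5))*(-31))*M = (((-5 + (-2)²)/((-2)²))*(-31))*4 = (((-5 + 4)/4)*(-31))*4 = (((¼)*(-1))*(-31))*4 = -¼*(-31)*4 = (31/4)*4 = 31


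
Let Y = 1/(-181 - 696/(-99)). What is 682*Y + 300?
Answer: 1699794/5741 ≈ 296.08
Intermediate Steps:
Y = -33/5741 (Y = 1/(-181 - 696*(-1/99)) = 1/(-181 + 232/33) = 1/(-5741/33) = -33/5741 ≈ -0.0057481)
682*Y + 300 = 682*(-33/5741) + 300 = -22506/5741 + 300 = 1699794/5741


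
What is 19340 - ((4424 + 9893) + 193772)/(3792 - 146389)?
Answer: 394004867/20371 ≈ 19341.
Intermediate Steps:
19340 - ((4424 + 9893) + 193772)/(3792 - 146389) = 19340 - (14317 + 193772)/(-142597) = 19340 - 208089*(-1)/142597 = 19340 - 1*(-29727/20371) = 19340 + 29727/20371 = 394004867/20371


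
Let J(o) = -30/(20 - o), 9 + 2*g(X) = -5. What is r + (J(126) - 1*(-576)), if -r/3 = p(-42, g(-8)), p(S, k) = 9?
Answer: 29112/53 ≈ 549.28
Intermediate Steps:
g(X) = -7 (g(X) = -9/2 + (½)*(-5) = -9/2 - 5/2 = -7)
r = -27 (r = -3*9 = -27)
r + (J(126) - 1*(-576)) = -27 + (30/(-20 + 126) - 1*(-576)) = -27 + (30/106 + 576) = -27 + (30*(1/106) + 576) = -27 + (15/53 + 576) = -27 + 30543/53 = 29112/53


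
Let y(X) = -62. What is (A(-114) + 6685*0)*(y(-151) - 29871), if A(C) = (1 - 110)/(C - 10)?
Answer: -3262697/124 ≈ -26312.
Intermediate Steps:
A(C) = -109/(-10 + C)
(A(-114) + 6685*0)*(y(-151) - 29871) = (-109/(-10 - 114) + 6685*0)*(-62 - 29871) = (-109/(-124) + 0)*(-29933) = (-109*(-1/124) + 0)*(-29933) = (109/124 + 0)*(-29933) = (109/124)*(-29933) = -3262697/124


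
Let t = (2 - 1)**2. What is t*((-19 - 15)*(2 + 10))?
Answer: -408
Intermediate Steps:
t = 1 (t = 1**2 = 1)
t*((-19 - 15)*(2 + 10)) = 1*((-19 - 15)*(2 + 10)) = 1*(-34*12) = 1*(-408) = -408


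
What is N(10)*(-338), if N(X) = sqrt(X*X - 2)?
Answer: -2366*sqrt(2) ≈ -3346.0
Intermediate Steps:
N(X) = sqrt(-2 + X**2) (N(X) = sqrt(X**2 - 2) = sqrt(-2 + X**2))
N(10)*(-338) = sqrt(-2 + 10**2)*(-338) = sqrt(-2 + 100)*(-338) = sqrt(98)*(-338) = (7*sqrt(2))*(-338) = -2366*sqrt(2)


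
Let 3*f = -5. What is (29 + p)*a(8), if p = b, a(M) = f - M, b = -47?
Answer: 174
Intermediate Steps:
f = -5/3 (f = (⅓)*(-5) = -5/3 ≈ -1.6667)
a(M) = -5/3 - M
p = -47
(29 + p)*a(8) = (29 - 47)*(-5/3 - 1*8) = -18*(-5/3 - 8) = -18*(-29/3) = 174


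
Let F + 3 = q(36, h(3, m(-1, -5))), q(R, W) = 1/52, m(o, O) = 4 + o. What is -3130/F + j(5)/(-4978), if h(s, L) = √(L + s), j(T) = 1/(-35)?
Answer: 5671534991/5401130 ≈ 1050.1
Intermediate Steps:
j(T) = -1/35
q(R, W) = 1/52
F = -155/52 (F = -3 + 1/52 = -155/52 ≈ -2.9808)
-3130/F + j(5)/(-4978) = -3130/(-155/52) - 1/35/(-4978) = -3130*(-52/155) - 1/35*(-1/4978) = 32552/31 + 1/174230 = 5671534991/5401130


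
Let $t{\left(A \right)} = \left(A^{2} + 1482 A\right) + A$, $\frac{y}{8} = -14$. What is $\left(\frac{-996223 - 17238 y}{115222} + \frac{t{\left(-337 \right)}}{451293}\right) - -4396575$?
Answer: $\frac{76205787345165825}{17332960682} \approx 4.3966 \cdot 10^{6}$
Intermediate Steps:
$y = -112$ ($y = 8 \left(-14\right) = -112$)
$t{\left(A \right)} = A^{2} + 1483 A$
$\left(\frac{-996223 - 17238 y}{115222} + \frac{t{\left(-337 \right)}}{451293}\right) - -4396575 = \left(\frac{-996223 - 17238 \left(-112\right)}{115222} + \frac{\left(-337\right) \left(1483 - 337\right)}{451293}\right) - -4396575 = \left(\left(-996223 - -1930656\right) \frac{1}{115222} + \left(-337\right) 1146 \cdot \frac{1}{451293}\right) + 4396575 = \left(\left(-996223 + 1930656\right) \frac{1}{115222} - \frac{128734}{150431}\right) + 4396575 = \left(934433 \cdot \frac{1}{115222} - \frac{128734}{150431}\right) + 4396575 = \left(\frac{934433}{115222} - \frac{128734}{150431}\right) + 4396575 = \frac{125734701675}{17332960682} + 4396575 = \frac{76205787345165825}{17332960682}$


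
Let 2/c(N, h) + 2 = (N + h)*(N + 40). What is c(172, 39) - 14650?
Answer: -327647249/22365 ≈ -14650.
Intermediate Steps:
c(N, h) = 2/(-2 + (40 + N)*(N + h)) (c(N, h) = 2/(-2 + (N + h)*(N + 40)) = 2/(-2 + (N + h)*(40 + N)) = 2/(-2 + (40 + N)*(N + h)))
c(172, 39) - 14650 = 2/(-2 + 172² + 40*172 + 40*39 + 172*39) - 14650 = 2/(-2 + 29584 + 6880 + 1560 + 6708) - 14650 = 2/44730 - 14650 = 2*(1/44730) - 14650 = 1/22365 - 14650 = -327647249/22365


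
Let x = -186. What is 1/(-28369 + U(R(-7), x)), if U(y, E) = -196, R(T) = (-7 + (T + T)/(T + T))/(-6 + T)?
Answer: -1/28565 ≈ -3.5008e-5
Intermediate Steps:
R(T) = -6/(-6 + T) (R(T) = (-7 + (2*T)/((2*T)))/(-6 + T) = (-7 + (2*T)*(1/(2*T)))/(-6 + T) = (-7 + 1)/(-6 + T) = -6/(-6 + T))
1/(-28369 + U(R(-7), x)) = 1/(-28369 - 196) = 1/(-28565) = -1/28565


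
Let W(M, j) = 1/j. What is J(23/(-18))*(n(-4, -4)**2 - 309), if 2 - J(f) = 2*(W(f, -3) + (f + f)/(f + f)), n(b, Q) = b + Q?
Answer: -490/3 ≈ -163.33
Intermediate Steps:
n(b, Q) = Q + b
J(f) = 2/3 (J(f) = 2 - 2*(1/(-3) + (f + f)/(f + f)) = 2 - 2*(-1/3 + (2*f)/((2*f))) = 2 - 2*(-1/3 + (2*f)*(1/(2*f))) = 2 - 2*(-1/3 + 1) = 2 - 2*2/3 = 2 - 1*4/3 = 2 - 4/3 = 2/3)
J(23/(-18))*(n(-4, -4)**2 - 309) = 2*((-4 - 4)**2 - 309)/3 = 2*((-8)**2 - 309)/3 = 2*(64 - 309)/3 = (2/3)*(-245) = -490/3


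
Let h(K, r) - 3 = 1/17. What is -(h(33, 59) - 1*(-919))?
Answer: -15675/17 ≈ -922.06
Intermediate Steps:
h(K, r) = 52/17 (h(K, r) = 3 + 1/17 = 52/17)
-(h(33, 59) - 1*(-919)) = -(52/17 - 1*(-919)) = -(52/17 + 919) = -1*15675/17 = -15675/17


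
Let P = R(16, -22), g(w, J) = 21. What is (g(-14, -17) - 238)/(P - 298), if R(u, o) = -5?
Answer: 217/303 ≈ 0.71617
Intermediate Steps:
P = -5
(g(-14, -17) - 238)/(P - 298) = (21 - 238)/(-5 - 298) = -217/(-303) = -217*(-1/303) = 217/303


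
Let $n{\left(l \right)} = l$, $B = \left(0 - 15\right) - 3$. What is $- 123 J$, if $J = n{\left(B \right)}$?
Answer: $2214$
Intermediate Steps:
$B = -18$ ($B = -15 - 3 = -18$)
$J = -18$
$- 123 J = \left(-123\right) \left(-18\right) = 2214$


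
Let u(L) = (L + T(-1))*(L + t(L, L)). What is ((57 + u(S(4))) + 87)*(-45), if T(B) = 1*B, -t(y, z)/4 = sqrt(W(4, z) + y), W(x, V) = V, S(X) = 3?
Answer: -6750 + 360*sqrt(6) ≈ -5868.2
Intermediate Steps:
t(y, z) = -4*sqrt(y + z) (t(y, z) = -4*sqrt(z + y) = -4*sqrt(y + z))
T(B) = B
u(L) = (-1 + L)*(L - 4*sqrt(2)*sqrt(L)) (u(L) = (L - 1)*(L - 4*sqrt(L + L)) = (-1 + L)*(L - 4*sqrt(2)*sqrt(L)))
((57 + u(S(4))) + 87)*(-45) = ((57 + (3**2 - 1*3 - 4*sqrt(2)*3**(3/2) + 4*sqrt(2)*sqrt(3))) + 87)*(-45) = ((57 + (9 - 3 - 4*sqrt(2)*3*sqrt(3) + 4*sqrt(6))) + 87)*(-45) = ((57 + (9 - 3 - 12*sqrt(6) + 4*sqrt(6))) + 87)*(-45) = ((57 + (6 - 8*sqrt(6))) + 87)*(-45) = ((63 - 8*sqrt(6)) + 87)*(-45) = (150 - 8*sqrt(6))*(-45) = -6750 + 360*sqrt(6)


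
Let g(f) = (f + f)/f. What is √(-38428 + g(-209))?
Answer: I*√38426 ≈ 196.03*I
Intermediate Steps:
g(f) = 2 (g(f) = (2*f)/f = 2)
√(-38428 + g(-209)) = √(-38428 + 2) = √(-38426) = I*√38426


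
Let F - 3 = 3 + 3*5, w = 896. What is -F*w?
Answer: -18816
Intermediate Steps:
F = 21 (F = 3 + (3 + 3*5) = 3 + (3 + 15) = 3 + 18 = 21)
-F*w = -21*896 = -1*18816 = -18816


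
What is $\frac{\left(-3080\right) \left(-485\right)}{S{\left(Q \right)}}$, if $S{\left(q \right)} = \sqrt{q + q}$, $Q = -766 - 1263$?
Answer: $- \frac{746900 i \sqrt{4058}}{2029} \approx - 23450.0 i$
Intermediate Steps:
$Q = -2029$ ($Q = -766 - 1263 = -2029$)
$S{\left(q \right)} = \sqrt{2} \sqrt{q}$ ($S{\left(q \right)} = \sqrt{2 q} = \sqrt{2} \sqrt{q}$)
$\frac{\left(-3080\right) \left(-485\right)}{S{\left(Q \right)}} = \frac{\left(-3080\right) \left(-485\right)}{\sqrt{2} \sqrt{-2029}} = \frac{1493800}{\sqrt{2} i \sqrt{2029}} = \frac{1493800}{i \sqrt{4058}} = 1493800 \left(- \frac{i \sqrt{4058}}{4058}\right) = - \frac{746900 i \sqrt{4058}}{2029}$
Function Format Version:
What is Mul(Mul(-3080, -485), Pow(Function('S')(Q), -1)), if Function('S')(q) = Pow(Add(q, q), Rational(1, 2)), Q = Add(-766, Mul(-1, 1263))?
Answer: Mul(Rational(-746900, 2029), I, Pow(4058, Rational(1, 2))) ≈ Mul(-23450., I)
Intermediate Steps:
Q = -2029 (Q = Add(-766, -1263) = -2029)
Function('S')(q) = Mul(Pow(2, Rational(1, 2)), Pow(q, Rational(1, 2))) (Function('S')(q) = Pow(Mul(2, q), Rational(1, 2)) = Mul(Pow(2, Rational(1, 2)), Pow(q, Rational(1, 2))))
Mul(Mul(-3080, -485), Pow(Function('S')(Q), -1)) = Mul(Mul(-3080, -485), Pow(Mul(Pow(2, Rational(1, 2)), Pow(-2029, Rational(1, 2))), -1)) = Mul(1493800, Pow(Mul(Pow(2, Rational(1, 2)), Mul(I, Pow(2029, Rational(1, 2)))), -1)) = Mul(1493800, Pow(Mul(I, Pow(4058, Rational(1, 2))), -1)) = Mul(1493800, Mul(Rational(-1, 4058), I, Pow(4058, Rational(1, 2)))) = Mul(Rational(-746900, 2029), I, Pow(4058, Rational(1, 2)))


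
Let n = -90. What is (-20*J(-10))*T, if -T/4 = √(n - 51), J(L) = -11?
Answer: -880*I*√141 ≈ -10449.0*I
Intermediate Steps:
T = -4*I*√141 (T = -4*√(-90 - 51) = -4*I*√141 ≈ -47.497*I)
(-20*J(-10))*T = (-20*(-11))*(-4*I*√141) = 220*(-4*I*√141) = -880*I*√141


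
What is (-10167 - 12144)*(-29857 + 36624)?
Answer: -150978537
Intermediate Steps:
(-10167 - 12144)*(-29857 + 36624) = -22311*6767 = -150978537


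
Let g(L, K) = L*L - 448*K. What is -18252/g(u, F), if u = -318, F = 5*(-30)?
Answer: -9/83 ≈ -0.10843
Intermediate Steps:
F = -150
g(L, K) = L² - 448*K
-18252/g(u, F) = -18252/((-318)² - 448*(-150)) = -18252/(101124 + 67200) = -18252/168324 = -18252*1/168324 = -9/83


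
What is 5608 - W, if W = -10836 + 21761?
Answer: -5317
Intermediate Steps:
W = 10925
5608 - W = 5608 - 1*10925 = 5608 - 10925 = -5317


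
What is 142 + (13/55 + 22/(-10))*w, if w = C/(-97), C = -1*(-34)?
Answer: 761242/5335 ≈ 142.69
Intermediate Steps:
C = 34
w = -34/97 (w = 34/(-97) = 34*(-1/97) = -34/97 ≈ -0.35052)
142 + (13/55 + 22/(-10))*w = 142 + (13/55 + 22/(-10))*(-34/97) = 142 + (13*(1/55) + 22*(-⅒))*(-34/97) = 142 + (13/55 - 11/5)*(-34/97) = 142 - 108/55*(-34/97) = 142 + 3672/5335 = 761242/5335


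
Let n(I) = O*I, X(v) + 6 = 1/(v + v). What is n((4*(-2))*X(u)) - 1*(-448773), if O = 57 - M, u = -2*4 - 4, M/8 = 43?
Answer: 1304704/3 ≈ 4.3490e+5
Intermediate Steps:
M = 344 (M = 8*43 = 344)
u = -12 (u = -8 - 4 = -12)
O = -287 (O = 57 - 1*344 = 57 - 344 = -287)
X(v) = -6 + 1/(2*v) (X(v) = -6 + 1/(v + v) = -6 + 1/(2*v))
n(I) = -287*I
n((4*(-2))*X(u)) - 1*(-448773) = -287*4*(-2)*(-6 + (½)/(-12)) - 1*(-448773) = -(-2296)*(-6 + (½)*(-1/12)) + 448773 = -(-2296)*(-6 - 1/24) + 448773 = -(-2296)*(-145)/24 + 448773 = -287*145/3 + 448773 = -41615/3 + 448773 = 1304704/3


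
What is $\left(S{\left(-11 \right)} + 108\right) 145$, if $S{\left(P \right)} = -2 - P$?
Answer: $16965$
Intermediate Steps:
$\left(S{\left(-11 \right)} + 108\right) 145 = \left(\left(-2 - -11\right) + 108\right) 145 = \left(\left(-2 + 11\right) + 108\right) 145 = \left(9 + 108\right) 145 = 117 \cdot 145 = 16965$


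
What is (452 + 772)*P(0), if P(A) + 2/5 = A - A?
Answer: -2448/5 ≈ -489.60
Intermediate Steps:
P(A) = -2/5 (P(A) = -2/5 + (A - A) = -2/5 + 0 = -2/5)
(452 + 772)*P(0) = (452 + 772)*(-2/5) = 1224*(-2/5) = -2448/5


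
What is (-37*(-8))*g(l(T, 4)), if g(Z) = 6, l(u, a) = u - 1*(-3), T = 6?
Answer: 1776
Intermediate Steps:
l(u, a) = 3 + u (l(u, a) = u + 3 = 3 + u)
(-37*(-8))*g(l(T, 4)) = -37*(-8)*6 = 296*6 = 1776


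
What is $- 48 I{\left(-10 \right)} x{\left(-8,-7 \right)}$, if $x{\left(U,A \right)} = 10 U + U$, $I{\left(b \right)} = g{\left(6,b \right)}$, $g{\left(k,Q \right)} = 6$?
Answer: $25344$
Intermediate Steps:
$I{\left(b \right)} = 6$
$x{\left(U,A \right)} = 11 U$
$- 48 I{\left(-10 \right)} x{\left(-8,-7 \right)} = \left(-48\right) 6 \cdot 11 \left(-8\right) = \left(-288\right) \left(-88\right) = 25344$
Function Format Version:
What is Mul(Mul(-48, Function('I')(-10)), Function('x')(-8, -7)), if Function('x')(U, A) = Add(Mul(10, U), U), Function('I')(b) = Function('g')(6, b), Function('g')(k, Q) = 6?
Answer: 25344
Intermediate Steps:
Function('I')(b) = 6
Function('x')(U, A) = Mul(11, U)
Mul(Mul(-48, Function('I')(-10)), Function('x')(-8, -7)) = Mul(Mul(-48, 6), Mul(11, -8)) = Mul(-288, -88) = 25344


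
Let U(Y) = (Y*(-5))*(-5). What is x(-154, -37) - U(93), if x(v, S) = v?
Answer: -2479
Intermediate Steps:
U(Y) = 25*Y (U(Y) = -5*Y*(-5) = 25*Y)
x(-154, -37) - U(93) = -154 - 25*93 = -154 - 1*2325 = -154 - 2325 = -2479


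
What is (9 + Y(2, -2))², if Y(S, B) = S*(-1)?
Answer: 49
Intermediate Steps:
Y(S, B) = -S
(9 + Y(2, -2))² = (9 - 1*2)² = (9 - 2)² = 7² = 49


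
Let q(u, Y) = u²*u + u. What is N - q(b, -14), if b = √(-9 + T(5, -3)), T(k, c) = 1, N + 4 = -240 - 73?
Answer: -317 + 14*I*√2 ≈ -317.0 + 19.799*I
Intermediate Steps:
N = -317 (N = -4 + (-240 - 73) = -4 - 313 = -317)
b = 2*I*√2 (b = √(-9 + 1) = √(-8) = 2*I*√2 ≈ 2.8284*I)
q(u, Y) = u + u³ (q(u, Y) = u³ + u = u + u³)
N - q(b, -14) = -317 - (2*I*√2 + (2*I*√2)³) = -317 - (2*I*√2 - 16*I*√2) = -317 - (-14)*I*√2 = -317 + 14*I*√2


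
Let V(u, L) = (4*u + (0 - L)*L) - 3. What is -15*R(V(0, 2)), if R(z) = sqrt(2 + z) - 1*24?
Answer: 360 - 15*I*sqrt(5) ≈ 360.0 - 33.541*I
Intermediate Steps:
V(u, L) = -3 - L**2 + 4*u (V(u, L) = (4*u + (-L)*L) - 3 = (4*u - L**2) - 3 = (-L**2 + 4*u) - 3 = -3 - L**2 + 4*u)
R(z) = -24 + sqrt(2 + z) (R(z) = sqrt(2 + z) - 24 = -24 + sqrt(2 + z))
-15*R(V(0, 2)) = -15*(-24 + sqrt(2 + (-3 - 1*2**2 + 4*0))) = -15*(-24 + sqrt(2 + (-3 - 1*4 + 0))) = -15*(-24 + sqrt(2 + (-3 - 4 + 0))) = -15*(-24 + sqrt(2 - 7)) = -15*(-24 + sqrt(-5)) = -15*(-24 + I*sqrt(5)) = 360 - 15*I*sqrt(5)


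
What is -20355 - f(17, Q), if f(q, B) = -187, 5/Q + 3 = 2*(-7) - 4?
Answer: -20168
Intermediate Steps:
Q = -5/21 (Q = 5/(-3 + (2*(-7) - 4)) = 5/(-3 + (-14 - 4)) = 5/(-3 - 18) = 5/(-21) = 5*(-1/21) = -5/21 ≈ -0.23810)
-20355 - f(17, Q) = -20355 - 1*(-187) = -20355 + 187 = -20168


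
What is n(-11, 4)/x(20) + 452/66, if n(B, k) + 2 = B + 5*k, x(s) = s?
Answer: 4751/660 ≈ 7.1985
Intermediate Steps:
n(B, k) = -2 + B + 5*k (n(B, k) = -2 + (B + 5*k) = -2 + B + 5*k)
n(-11, 4)/x(20) + 452/66 = (-2 - 11 + 5*4)/20 + 452/66 = (-2 - 11 + 20)*(1/20) + 452*(1/66) = 7*(1/20) + 226/33 = 7/20 + 226/33 = 4751/660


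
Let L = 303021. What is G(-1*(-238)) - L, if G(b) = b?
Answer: -302783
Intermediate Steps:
G(-1*(-238)) - L = -1*(-238) - 1*303021 = 238 - 303021 = -302783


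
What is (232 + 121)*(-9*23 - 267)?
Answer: -167322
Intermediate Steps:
(232 + 121)*(-9*23 - 267) = 353*(-207 - 267) = 353*(-474) = -167322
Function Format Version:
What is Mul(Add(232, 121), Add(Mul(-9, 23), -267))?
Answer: -167322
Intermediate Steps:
Mul(Add(232, 121), Add(Mul(-9, 23), -267)) = Mul(353, Add(-207, -267)) = Mul(353, -474) = -167322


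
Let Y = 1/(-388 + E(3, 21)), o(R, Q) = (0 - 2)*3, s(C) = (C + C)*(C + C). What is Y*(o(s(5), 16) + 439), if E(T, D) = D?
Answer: -433/367 ≈ -1.1798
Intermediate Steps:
s(C) = 4*C² (s(C) = (2*C)*(2*C) = 4*C²)
o(R, Q) = -6 (o(R, Q) = -2*3 = -6)
Y = -1/367 (Y = 1/(-388 + 21) = 1/(-367) = -1/367 ≈ -0.0027248)
Y*(o(s(5), 16) + 439) = -(-6 + 439)/367 = -1/367*433 = -433/367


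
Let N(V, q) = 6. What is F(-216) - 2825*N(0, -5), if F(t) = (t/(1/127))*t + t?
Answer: 5908146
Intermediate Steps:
F(t) = t + 127*t² (F(t) = (t/(1/127))*t + t = (t*127)*t + t = (127*t)*t + t = 127*t² + t = t + 127*t²)
F(-216) - 2825*N(0, -5) = -216*(1 + 127*(-216)) - 2825*6 = -216*(1 - 27432) - 1*16950 = -216*(-27431) - 16950 = 5925096 - 16950 = 5908146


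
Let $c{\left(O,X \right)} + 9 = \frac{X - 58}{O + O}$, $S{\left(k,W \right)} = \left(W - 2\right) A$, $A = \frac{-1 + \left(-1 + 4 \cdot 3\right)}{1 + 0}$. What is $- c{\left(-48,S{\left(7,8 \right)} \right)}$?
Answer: $\frac{433}{48} \approx 9.0208$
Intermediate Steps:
$A = 10$ ($A = \frac{-1 + \left(-1 + 12\right)}{1} = \left(-1 + 11\right) 1 = 10 \cdot 1 = 10$)
$S{\left(k,W \right)} = -20 + 10 W$ ($S{\left(k,W \right)} = \left(W - 2\right) 10 = \left(-2 + W\right) 10 = -20 + 10 W$)
$c{\left(O,X \right)} = -9 + \frac{-58 + X}{2 O}$ ($c{\left(O,X \right)} = -9 + \frac{X - 58}{O + O} = -9 + \frac{-58 + X}{2 O}$)
$- c{\left(-48,S{\left(7,8 \right)} \right)} = - \frac{-58 + \left(-20 + 10 \cdot 8\right) - -864}{2 \left(-48\right)} = - \frac{\left(-1\right) \left(-58 + \left(-20 + 80\right) + 864\right)}{2 \cdot 48} = - \frac{\left(-1\right) \left(-58 + 60 + 864\right)}{2 \cdot 48} = - \frac{\left(-1\right) 866}{2 \cdot 48} = \left(-1\right) \left(- \frac{433}{48}\right) = \frac{433}{48}$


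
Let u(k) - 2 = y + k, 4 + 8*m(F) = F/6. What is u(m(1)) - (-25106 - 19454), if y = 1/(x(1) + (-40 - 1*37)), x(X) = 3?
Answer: 79141237/1776 ≈ 44562.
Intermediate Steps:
y = -1/74 (y = 1/(3 + (-40 - 1*37)) = 1/(3 + (-40 - 37)) = 1/(3 - 77) = 1/(-74) = -1/74 ≈ -0.013514)
m(F) = -½ + F/48 (m(F) = -½ + (F/6)/8 = -½ + F/48)
u(k) = 147/74 + k (u(k) = 2 + (-1/74 + k) = 147/74 + k)
u(m(1)) - (-25106 - 19454) = (147/74 + (-½ + (1/48)*1)) - (-25106 - 19454) = (147/74 + (-½ + 1/48)) - 1*(-44560) = (147/74 - 23/48) + 44560 = 2677/1776 + 44560 = 79141237/1776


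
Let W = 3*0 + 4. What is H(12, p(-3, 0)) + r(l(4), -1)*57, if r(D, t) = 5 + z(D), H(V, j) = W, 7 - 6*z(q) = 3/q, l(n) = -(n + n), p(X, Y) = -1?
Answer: 5745/16 ≈ 359.06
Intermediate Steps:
l(n) = -2*n
z(q) = 7/6 - 1/(2*q)
W = 4 (W = 0 + 4 = 4)
H(V, j) = 4
r(D, t) = 5 + (-3 + 7*D)/(6*D)
H(12, p(-3, 0)) + r(l(4), -1)*57 = 4 + ((-3 + 37*(-2*4))/(6*((-2*4))))*57 = 4 + ((⅙)*(-3 + 37*(-8))/(-8))*57 = 4 + ((⅙)*(-⅛)*(-3 - 296))*57 = 4 + ((⅙)*(-⅛)*(-299))*57 = 4 + (299/48)*57 = 4 + 5681/16 = 5745/16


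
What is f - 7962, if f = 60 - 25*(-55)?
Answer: -6527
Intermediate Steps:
f = 1435 (f = 60 + 1375 = 1435)
f - 7962 = 1435 - 7962 = -6527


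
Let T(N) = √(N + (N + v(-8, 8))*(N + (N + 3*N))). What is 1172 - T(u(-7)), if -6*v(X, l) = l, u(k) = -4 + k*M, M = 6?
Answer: 1172 - √97566/3 ≈ 1067.9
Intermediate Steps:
u(k) = -4 + 6*k (u(k) = -4 + k*6 = -4 + 6*k)
v(X, l) = -l/6
T(N) = √(N + 5*N*(-4/3 + N)) (T(N) = √(N + (N - ⅙*8)*(N + (N + 3*N))) = √(N + (N - 4/3)*(N + 4*N)) = √(N + (-4/3 + N)*(5*N)) = √(N + 5*N*(-4/3 + N)))
1172 - T(u(-7)) = 1172 - √3*√((-4 + 6*(-7))*(-17 + 15*(-4 + 6*(-7))))/3 = 1172 - √3*√((-4 - 42)*(-17 + 15*(-4 - 42)))/3 = 1172 - √3*√(-46*(-17 + 15*(-46)))/3 = 1172 - √3*√(-46*(-17 - 690))/3 = 1172 - √3*√(-46*(-707))/3 = 1172 - √3*√32522/3 = 1172 - √97566/3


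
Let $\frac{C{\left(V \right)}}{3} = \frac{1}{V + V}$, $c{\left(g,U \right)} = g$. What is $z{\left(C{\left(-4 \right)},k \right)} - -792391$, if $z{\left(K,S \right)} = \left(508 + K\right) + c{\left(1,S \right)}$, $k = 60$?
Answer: $\frac{6343197}{8} \approx 7.929 \cdot 10^{5}$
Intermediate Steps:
$C{\left(V \right)} = \frac{3}{2 V}$ ($C{\left(V \right)} = \frac{3}{V + V} = \frac{3}{2 V}$)
$z{\left(K,S \right)} = 509 + K$ ($z{\left(K,S \right)} = \left(508 + K\right) + 1 = 509 + K$)
$z{\left(C{\left(-4 \right)},k \right)} - -792391 = \left(509 + \frac{3}{2 \left(-4\right)}\right) - -792391 = \left(509 + \frac{3}{2} \left(- \frac{1}{4}\right)\right) + 792391 = \left(509 - \frac{3}{8}\right) + 792391 = \frac{4069}{8} + 792391 = \frac{6343197}{8}$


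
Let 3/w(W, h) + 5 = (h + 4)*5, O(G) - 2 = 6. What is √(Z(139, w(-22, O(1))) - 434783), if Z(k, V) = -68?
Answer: I*√434851 ≈ 659.43*I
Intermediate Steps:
O(G) = 8 (O(G) = 2 + 6 = 8)
w(W, h) = 3/(15 + 5*h) (w(W, h) = 3/(-5 + (h + 4)*5) = 3/(-5 + (4 + h)*5) = 3/(-5 + (20 + 5*h)) = 3/(15 + 5*h))
√(Z(139, w(-22, O(1))) - 434783) = √(-68 - 434783) = √(-434851) = I*√434851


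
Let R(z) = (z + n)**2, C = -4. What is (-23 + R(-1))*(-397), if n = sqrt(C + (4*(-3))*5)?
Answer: 34142 + 6352*I ≈ 34142.0 + 6352.0*I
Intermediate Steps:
n = 8*I (n = sqrt(-4 + (4*(-3))*5) = sqrt(-4 - 12*5) = sqrt(-4 - 60) = sqrt(-64) = 8*I ≈ 8.0*I)
R(z) = (z + 8*I)**2
(-23 + R(-1))*(-397) = (-23 + (-1 + 8*I)**2)*(-397) = 9131 - 397*(-1 + 8*I)**2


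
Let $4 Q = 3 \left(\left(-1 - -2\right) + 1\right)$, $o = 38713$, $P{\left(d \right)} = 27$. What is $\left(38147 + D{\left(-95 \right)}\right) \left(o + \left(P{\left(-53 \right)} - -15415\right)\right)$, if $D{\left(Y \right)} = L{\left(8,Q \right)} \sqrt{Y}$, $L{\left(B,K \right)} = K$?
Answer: $2065850785 + \frac{162465 i \sqrt{95}}{2} \approx 2.0659 \cdot 10^{9} + 7.9176 \cdot 10^{5} i$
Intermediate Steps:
$Q = \frac{3}{2}$ ($Q = \frac{3 \left(\left(-1 - -2\right) + 1\right)}{4} = \frac{3 \left(\left(-1 + 2\right) + 1\right)}{4} = \frac{3 \left(1 + 1\right)}{4} = \frac{3 \cdot 2}{4} = \frac{1}{4} \cdot 6 = \frac{3}{2} \approx 1.5$)
$D{\left(Y \right)} = \frac{3 \sqrt{Y}}{2}$
$\left(38147 + D{\left(-95 \right)}\right) \left(o + \left(P{\left(-53 \right)} - -15415\right)\right) = \left(38147 + \frac{3 \sqrt{-95}}{2}\right) \left(38713 + \left(27 - -15415\right)\right) = \left(38147 + \frac{3 i \sqrt{95}}{2}\right) \left(38713 + \left(27 + 15415\right)\right) = \left(38147 + \frac{3 i \sqrt{95}}{2}\right) \left(38713 + 15442\right) = \left(38147 + \frac{3 i \sqrt{95}}{2}\right) 54155 = 2065850785 + \frac{162465 i \sqrt{95}}{2}$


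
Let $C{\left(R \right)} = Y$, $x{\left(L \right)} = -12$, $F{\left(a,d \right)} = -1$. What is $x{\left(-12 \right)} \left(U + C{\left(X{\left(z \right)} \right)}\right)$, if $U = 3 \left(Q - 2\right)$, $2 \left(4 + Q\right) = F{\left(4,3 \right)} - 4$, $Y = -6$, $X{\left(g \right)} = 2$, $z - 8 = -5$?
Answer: $378$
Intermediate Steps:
$z = 3$ ($z = 8 - 5 = 3$)
$Q = - \frac{13}{2}$ ($Q = -4 + \frac{-1 - 4}{2} = -4 + \frac{1}{2} \left(-5\right) = -4 - \frac{5}{2} = - \frac{13}{2} \approx -6.5$)
$C{\left(R \right)} = -6$
$U = - \frac{51}{2}$ ($U = 3 \left(- \frac{13}{2} - 2\right) = 3 \left(- \frac{17}{2}\right) = - \frac{51}{2} \approx -25.5$)
$x{\left(-12 \right)} \left(U + C{\left(X{\left(z \right)} \right)}\right) = - 12 \left(- \frac{51}{2} - 6\right) = \left(-12\right) \left(- \frac{63}{2}\right) = 378$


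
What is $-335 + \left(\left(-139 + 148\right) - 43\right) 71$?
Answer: $-2749$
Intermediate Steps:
$-335 + \left(\left(-139 + 148\right) - 43\right) 71 = -335 + \left(9 - 43\right) 71 = -335 - 2414 = -2749$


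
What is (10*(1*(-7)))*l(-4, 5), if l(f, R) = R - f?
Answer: -630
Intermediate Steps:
(10*(1*(-7)))*l(-4, 5) = (10*(1*(-7)))*(5 - 1*(-4)) = (10*(-7))*(5 + 4) = -70*9 = -630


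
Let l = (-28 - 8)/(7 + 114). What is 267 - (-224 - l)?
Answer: 59375/121 ≈ 490.70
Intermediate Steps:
l = -36/121 ≈ -0.29752
267 - (-224 - l) = 267 - (-224 - 1*(-36/121)) = 267 - (-224 + 36/121) = 267 - 1*(-27068/121) = 267 + 27068/121 = 59375/121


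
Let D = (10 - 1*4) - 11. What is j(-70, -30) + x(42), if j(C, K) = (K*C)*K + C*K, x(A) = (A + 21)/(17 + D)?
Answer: -243579/4 ≈ -60895.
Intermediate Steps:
D = -5 (D = (10 - 4) - 11 = 6 - 11 = -5)
x(A) = 7/4 + A/12 (x(A) = (A + 21)/(17 - 5) = (21 + A)/12 = (21 + A)*(1/12) = 7/4 + A/12)
j(C, K) = C*K + C*K**2 (j(C, K) = (C*K)*K + C*K = C*K**2 + C*K = C*K + C*K**2)
j(-70, -30) + x(42) = -70*(-30)*(1 - 30) + (7/4 + (1/12)*42) = -70*(-30)*(-29) + (7/4 + 7/2) = -60900 + 21/4 = -243579/4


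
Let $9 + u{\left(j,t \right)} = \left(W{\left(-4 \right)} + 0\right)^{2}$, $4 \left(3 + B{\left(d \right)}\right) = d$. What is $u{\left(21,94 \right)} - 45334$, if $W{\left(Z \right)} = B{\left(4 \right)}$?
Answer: $-45339$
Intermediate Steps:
$B{\left(d \right)} = -3 + \frac{d}{4}$
$W{\left(Z \right)} = -2$ ($W{\left(Z \right)} = -3 + \frac{1}{4} \cdot 4 = -3 + 1 = -2$)
$u{\left(j,t \right)} = -5$ ($u{\left(j,t \right)} = -9 + \left(-2 + 0\right)^{2} = -9 + \left(-2\right)^{2} = -9 + 4 = -5$)
$u{\left(21,94 \right)} - 45334 = -5 - 45334 = -45339$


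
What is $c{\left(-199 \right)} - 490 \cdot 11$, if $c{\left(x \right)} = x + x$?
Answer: $-5788$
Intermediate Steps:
$c{\left(x \right)} = 2 x$
$c{\left(-199 \right)} - 490 \cdot 11 = 2 \left(-199\right) - 490 \cdot 11 = -398 - 5390 = -5788$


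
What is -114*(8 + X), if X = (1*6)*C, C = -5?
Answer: 2508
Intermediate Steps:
X = -30 (X = (1*6)*(-5) = 6*(-5) = -30)
-114*(8 + X) = -114*(8 - 30) = -114*(-22) = 2508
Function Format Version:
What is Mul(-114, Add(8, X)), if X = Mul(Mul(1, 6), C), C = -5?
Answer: 2508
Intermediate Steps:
X = -30 (X = Mul(Mul(1, 6), -5) = Mul(6, -5) = -30)
Mul(-114, Add(8, X)) = Mul(-114, Add(8, -30)) = Mul(-114, -22) = 2508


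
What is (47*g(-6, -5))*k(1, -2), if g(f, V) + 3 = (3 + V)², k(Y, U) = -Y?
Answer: -47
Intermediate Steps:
g(f, V) = -3 + (3 + V)²
(47*g(-6, -5))*k(1, -2) = (47*(-3 + (3 - 5)²))*(-1*1) = (47*(-3 + (-2)²))*(-1) = (47*(-3 + 4))*(-1) = (47*1)*(-1) = 47*(-1) = -47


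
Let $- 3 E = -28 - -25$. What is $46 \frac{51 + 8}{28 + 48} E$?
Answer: $\frac{1357}{38} \approx 35.711$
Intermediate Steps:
$E = 1$ ($E = - \frac{-28 - -25}{3} = - \frac{-28 + 25}{3} = \left(- \frac{1}{3}\right) \left(-3\right) = 1$)
$46 \frac{51 + 8}{28 + 48} E = 46 \frac{51 + 8}{28 + 48} \cdot 1 = 46 \cdot \frac{59}{76} \cdot 1 = \frac{1357}{38} \cdot 1 = \frac{1357}{38}$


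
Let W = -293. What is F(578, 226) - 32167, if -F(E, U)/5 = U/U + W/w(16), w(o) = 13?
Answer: -416771/13 ≈ -32059.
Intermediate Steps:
F(E, U) = 1400/13 (F(E, U) = -5*(U/U - 293/13) = -5*(1 - 293*1/13) = -5*(1 - 293/13) = -5*(-280/13) = 1400/13)
F(578, 226) - 32167 = 1400/13 - 32167 = -416771/13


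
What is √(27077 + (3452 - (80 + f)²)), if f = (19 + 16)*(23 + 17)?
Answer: 7*I*√44079 ≈ 1469.7*I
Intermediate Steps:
f = 1400 (f = 35*40 = 1400)
√(27077 + (3452 - (80 + f)²)) = √(27077 + (3452 - (80 + 1400)²)) = √(27077 + (3452 - 1*1480²)) = √(27077 + (3452 - 1*2190400)) = √(27077 + (3452 - 2190400)) = √(27077 - 2186948) = √(-2159871) = 7*I*√44079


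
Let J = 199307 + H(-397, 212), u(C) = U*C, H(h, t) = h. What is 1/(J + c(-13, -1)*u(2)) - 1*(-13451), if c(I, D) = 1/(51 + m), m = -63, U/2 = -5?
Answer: 8026682488/596735 ≈ 13451.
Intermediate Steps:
U = -10 (U = 2*(-5) = -10)
c(I, D) = -1/12 (c(I, D) = 1/(51 - 63) = 1/(-12) = -1/12)
u(C) = -10*C
J = 198910 (J = 199307 - 397 = 198910)
1/(J + c(-13, -1)*u(2)) - 1*(-13451) = 1/(198910 - (-5)*2/6) - 1*(-13451) = 1/(198910 - 1/12*(-20)) + 13451 = 1/(198910 + 5/3) + 13451 = 1/(596735/3) + 13451 = 3/596735 + 13451 = 8026682488/596735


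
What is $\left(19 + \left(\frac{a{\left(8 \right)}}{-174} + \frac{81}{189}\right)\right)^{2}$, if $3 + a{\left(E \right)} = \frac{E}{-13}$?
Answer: $\frac{94839977521}{250715556} \approx 378.28$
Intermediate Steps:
$a{\left(E \right)} = -3 - \frac{E}{13}$ ($a{\left(E \right)} = -3 + \frac{E}{-13} = -3 + E \left(- \frac{1}{13}\right) = -3 - \frac{E}{13}$)
$\left(19 + \left(\frac{a{\left(8 \right)}}{-174} + \frac{81}{189}\right)\right)^{2} = \left(19 + \left(\frac{-3 - \frac{8}{13}}{-174} + \frac{81}{189}\right)\right)^{2} = \left(19 + \left(\left(-3 - \frac{8}{13}\right) \left(- \frac{1}{174}\right) + 81 \cdot \frac{1}{189}\right)\right)^{2} = \left(19 + \left(\left(- \frac{47}{13}\right) \left(- \frac{1}{174}\right) + \frac{3}{7}\right)\right)^{2} = \left(19 + \left(\frac{47}{2262} + \frac{3}{7}\right)\right)^{2} = \left(19 + \frac{7115}{15834}\right)^{2} = \left(\frac{307961}{15834}\right)^{2} = \frac{94839977521}{250715556}$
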